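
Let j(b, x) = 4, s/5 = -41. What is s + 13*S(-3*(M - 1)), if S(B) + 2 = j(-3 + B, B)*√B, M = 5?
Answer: -231 + 104*I*√3 ≈ -231.0 + 180.13*I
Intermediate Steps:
s = -205 (s = 5*(-41) = -205)
S(B) = -2 + 4*√B
s + 13*S(-3*(M - 1)) = -205 + 13*(-2 + 4*√(-3*(5 - 1))) = -205 + 13*(-2 + 4*√(-3*4)) = -205 + 13*(-2 + 4*√(-12)) = -205 + 13*(-2 + 4*(2*I*√3)) = -205 + 13*(-2 + 8*I*√3) = -205 + (-26 + 104*I*√3) = -231 + 104*I*√3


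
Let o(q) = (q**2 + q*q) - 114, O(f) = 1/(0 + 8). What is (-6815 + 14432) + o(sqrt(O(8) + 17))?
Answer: 30149/4 ≈ 7537.3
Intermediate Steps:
O(f) = 1/8
o(q) = -114 + 2*q**2 (o(q) = (q**2 + q**2) - 114 = 2*q**2 - 114 = -114 + 2*q**2)
(-6815 + 14432) + o(sqrt(O(8) + 17)) = (-6815 + 14432) + (-114 + 2*(sqrt(1/8 + 17))**2) = 7617 + (-114 + 2*(sqrt(137/8))**2) = 7617 + (-114 + 2*(sqrt(274)/4)**2) = 7617 + (-114 + 2*(137/8)) = 7617 + (-114 + 137/4) = 7617 - 319/4 = 30149/4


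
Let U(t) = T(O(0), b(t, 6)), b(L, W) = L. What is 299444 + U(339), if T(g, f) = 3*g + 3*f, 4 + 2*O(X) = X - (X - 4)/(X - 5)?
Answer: 1502269/5 ≈ 3.0045e+5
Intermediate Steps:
O(X) = -2 + X/2 - (-4 + X)/(2*(-5 + X)) (O(X) = -2 + (X - (X - 4)/(X - 5))/2 = -2 + (X - (-4 + X)/(-5 + X))/2 = -2 + (X/2 - (-4 + X)/(2*(-5 + X))) = -2 + X/2 - (-4 + X)/(2*(-5 + X)))
T(g, f) = 3*f + 3*g
U(t) = -36/5 + 3*t (U(t) = 3*t + 3*((24 + 0**2 - 10*0)/(2*(-5 + 0))) = 3*t + 3*((1/2)*(24 + 0 + 0)/(-5)) = 3*t + 3*((1/2)*(-1/5)*24) = 3*t + 3*(-12/5) = 3*t - 36/5 = -36/5 + 3*t)
299444 + U(339) = 299444 + (-36/5 + 3*339) = 299444 + (-36/5 + 1017) = 299444 + 5049/5 = 1502269/5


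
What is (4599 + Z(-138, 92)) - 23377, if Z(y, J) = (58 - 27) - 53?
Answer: -18800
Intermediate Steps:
Z(y, J) = -22 (Z(y, J) = 31 - 53 = -22)
(4599 + Z(-138, 92)) - 23377 = (4599 - 22) - 23377 = 4577 - 23377 = -18800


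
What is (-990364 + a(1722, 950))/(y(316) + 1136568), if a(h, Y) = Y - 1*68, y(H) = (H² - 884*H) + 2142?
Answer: -494741/479611 ≈ -1.0315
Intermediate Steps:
y(H) = 2142 + H² - 884*H
a(h, Y) = -68 + Y (a(h, Y) = Y - 68 = -68 + Y)
(-990364 + a(1722, 950))/(y(316) + 1136568) = (-990364 + (-68 + 950))/((2142 + 316² - 884*316) + 1136568) = (-990364 + 882)/((2142 + 99856 - 279344) + 1136568) = -989482/(-177346 + 1136568) = -989482/959222 = -989482*1/959222 = -494741/479611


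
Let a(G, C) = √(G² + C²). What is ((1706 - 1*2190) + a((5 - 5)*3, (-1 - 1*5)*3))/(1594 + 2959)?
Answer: -466/4553 ≈ -0.10235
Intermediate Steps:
a(G, C) = √(C² + G²)
((1706 - 1*2190) + a((5 - 5)*3, (-1 - 1*5)*3))/(1594 + 2959) = ((1706 - 1*2190) + √(((-1 - 1*5)*3)² + ((5 - 5)*3)²))/(1594 + 2959) = ((1706 - 2190) + √(((-1 - 5)*3)² + (0*3)²))/4553 = (-484 + √((-6*3)² + 0²))*(1/4553) = (-484 + √((-18)² + 0))*(1/4553) = (-484 + √(324 + 0))*(1/4553) = (-484 + √324)*(1/4553) = (-484 + 18)*(1/4553) = -466*1/4553 = -466/4553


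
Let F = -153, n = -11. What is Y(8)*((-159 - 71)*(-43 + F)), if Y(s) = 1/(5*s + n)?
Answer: 45080/29 ≈ 1554.5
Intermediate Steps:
Y(s) = 1/(-11 + 5*s) (Y(s) = 1/(5*s - 11) = 1/(-11 + 5*s))
Y(8)*((-159 - 71)*(-43 + F)) = ((-159 - 71)*(-43 - 153))/(-11 + 5*8) = (-230*(-196))/(-11 + 40) = 45080/29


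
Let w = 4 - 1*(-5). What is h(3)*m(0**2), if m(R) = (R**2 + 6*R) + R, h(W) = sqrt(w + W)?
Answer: 0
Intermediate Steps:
w = 9 (w = 4 + 5 = 9)
h(W) = sqrt(9 + W)
m(R) = R**2 + 7*R
h(3)*m(0**2) = sqrt(9 + 3)*(0**2*(7 + 0**2)) = sqrt(12)*(0*(7 + 0)) = (2*sqrt(3))*(0*7) = (2*sqrt(3))*0 = 0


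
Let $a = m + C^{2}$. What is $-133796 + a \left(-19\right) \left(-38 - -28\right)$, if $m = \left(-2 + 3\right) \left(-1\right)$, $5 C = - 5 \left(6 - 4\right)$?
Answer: $-133226$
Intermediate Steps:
$C = -2$ ($C = \frac{\left(-5\right) \left(6 - 4\right)}{5} = \frac{\left(-5\right) 2}{5} = \frac{1}{5} \left(-10\right) = -2$)
$m = -1$ ($m = 1 \left(-1\right) = -1$)
$a = 3$ ($a = -1 + \left(-2\right)^{2} = -1 + 4 = 3$)
$-133796 + a \left(-19\right) \left(-38 - -28\right) = -133796 + 3 \left(-19\right) \left(-38 - -28\right) = -133796 - 57 \left(-38 + 28\right) = -133796 - -570 = -133796 + 570 = -133226$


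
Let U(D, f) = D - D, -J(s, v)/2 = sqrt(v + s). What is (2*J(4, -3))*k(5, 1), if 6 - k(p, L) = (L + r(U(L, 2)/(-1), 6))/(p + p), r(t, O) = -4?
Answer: -126/5 ≈ -25.200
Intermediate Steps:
J(s, v) = -2*sqrt(s + v) (J(s, v) = -2*sqrt(v + s) = -2*sqrt(s + v))
U(D, f) = 0
k(p, L) = 6 - (-4 + L)/(2*p) (k(p, L) = 6 - (L - 4)/(p + p) = 6 - (-4 + L)/(2*p))
(2*J(4, -3))*k(5, 1) = (2*(-2*sqrt(4 - 3)))*((1/2)*(4 - 1*1 + 12*5)/5) = (2*(-2*sqrt(1)))*((1/2)*(1/5)*(4 - 1 + 60)) = (2*(-2*1))*((1/2)*(1/5)*63) = (2*(-2))*(63/10) = -4*63/10 = -126/5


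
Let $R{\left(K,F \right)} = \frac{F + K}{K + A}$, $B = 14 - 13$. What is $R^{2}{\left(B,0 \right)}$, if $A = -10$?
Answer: $\frac{1}{81} \approx 0.012346$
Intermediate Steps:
$B = 1$ ($B = 14 - 13 = 1$)
$R{\left(K,F \right)} = \frac{F + K}{-10 + K}$ ($R{\left(K,F \right)} = \frac{F + K}{K - 10} = \frac{F + K}{-10 + K}$)
$R^{2}{\left(B,0 \right)} = \left(\frac{0 + 1}{-10 + 1}\right)^{2} = \left(\frac{1}{-9} \cdot 1\right)^{2} = \left(\left(- \frac{1}{9}\right) 1\right)^{2} = \left(- \frac{1}{9}\right)^{2} = \frac{1}{81}$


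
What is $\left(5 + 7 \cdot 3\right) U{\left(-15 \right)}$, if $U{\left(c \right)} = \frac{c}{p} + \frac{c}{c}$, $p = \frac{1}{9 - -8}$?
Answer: $-6604$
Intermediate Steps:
$p = \frac{1}{17}$ ($p = \frac{1}{9 + 8} = \frac{1}{17} \approx 0.058824$)
$U{\left(c \right)} = 1 + 17 c$ ($U{\left(c \right)} = c \frac{1}{\frac{1}{17}} + \frac{c}{c} = c 17 + 1 = 17 c + 1 = 1 + 17 c$)
$\left(5 + 7 \cdot 3\right) U{\left(-15 \right)} = \left(5 + 7 \cdot 3\right) \left(1 + 17 \left(-15\right)\right) = \left(5 + 21\right) \left(1 - 255\right) = 26 \left(-254\right) = -6604$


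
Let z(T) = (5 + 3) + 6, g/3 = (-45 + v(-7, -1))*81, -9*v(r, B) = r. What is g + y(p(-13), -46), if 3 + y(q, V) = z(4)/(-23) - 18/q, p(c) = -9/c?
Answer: -247839/23 ≈ -10776.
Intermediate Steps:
v(r, B) = -r/9
g = -10746 (g = 3*((-45 - ⅑*(-7))*81) = 3*((-45 + 7/9)*81) = 3*(-398/9*81) = 3*(-3582) = -10746)
z(T) = 14 (z(T) = 8 + 6 = 14)
y(q, V) = -83/23 - 18/q (y(q, V) = -3 + (14/(-23) - 18/q) = -3 + (14*(-1/23) - 18/q) = -3 + (-14/23 - 18/q) = -83/23 - 18/q)
g + y(p(-13), -46) = -10746 + (-83/23 - 18/((-9/(-13)))) = -10746 + (-83/23 - 18/((-9*(-1/13)))) = -10746 + (-83/23 - 18/9/13) = -10746 + (-83/23 - 18*13/9) = -10746 + (-83/23 - 26) = -10746 - 681/23 = -247839/23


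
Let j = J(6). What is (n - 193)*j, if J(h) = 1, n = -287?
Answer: -480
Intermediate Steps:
j = 1
(n - 193)*j = (-287 - 193)*1 = -480*1 = -480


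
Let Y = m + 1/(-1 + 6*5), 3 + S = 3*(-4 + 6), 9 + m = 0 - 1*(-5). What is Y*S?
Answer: -345/29 ≈ -11.897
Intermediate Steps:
m = -4 (m = -9 + (0 - 1*(-5)) = -9 + (0 + 5) = -9 + 5 = -4)
S = 3 (S = -3 + 3*(-4 + 6) = -3 + 3*2 = -3 + 6 = 3)
Y = -115/29 (Y = -4 + 1/(-1 + 6*5) = -4 + 1/(-1 + 30) = -4 + 1/29 = -115/29 ≈ -3.9655)
Y*S = -115/29*3 = -345/29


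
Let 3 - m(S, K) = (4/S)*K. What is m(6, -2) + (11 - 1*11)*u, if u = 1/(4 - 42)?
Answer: 13/3 ≈ 4.3333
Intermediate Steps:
m(S, K) = 3 - 4*K/S (m(S, K) = 3 - 4/S*K = 3 - 4*K/S)
u = -1/38 (u = 1/(-38) = -1/38 ≈ -0.026316)
m(6, -2) + (11 - 1*11)*u = (3 - 4*(-2)/6) + (11 - 1*11)*(-1/38) = (3 - 4*(-2)*⅙) + (11 - 11)*(-1/38) = (3 + 4/3) + 0*(-1/38) = 13/3 + 0 = 13/3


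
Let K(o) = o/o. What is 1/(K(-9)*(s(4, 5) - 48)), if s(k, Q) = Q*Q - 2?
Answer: -1/25 ≈ -0.040000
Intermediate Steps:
s(k, Q) = -2 + Q**2 (s(k, Q) = Q**2 - 2 = -2 + Q**2)
K(o) = 1
1/(K(-9)*(s(4, 5) - 48)) = 1/(1*((-2 + 5**2) - 48)) = 1/(1*((-2 + 25) - 48)) = 1/(1*(23 - 48)) = 1/(1*(-25)) = 1/(-25) = -1/25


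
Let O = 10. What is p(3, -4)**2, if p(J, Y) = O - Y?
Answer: 196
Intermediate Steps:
p(J, Y) = 10 - Y
p(3, -4)**2 = (10 - 1*(-4))**2 = (10 + 4)**2 = 14**2 = 196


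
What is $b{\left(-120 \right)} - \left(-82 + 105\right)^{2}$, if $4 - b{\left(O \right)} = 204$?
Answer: $-729$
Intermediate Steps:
$b{\left(O \right)} = -200$ ($b{\left(O \right)} = 4 - 204 = -200$)
$b{\left(-120 \right)} - \left(-82 + 105\right)^{2} = -200 - \left(-82 + 105\right)^{2} = -200 - 23^{2} = -200 - 529 = -729$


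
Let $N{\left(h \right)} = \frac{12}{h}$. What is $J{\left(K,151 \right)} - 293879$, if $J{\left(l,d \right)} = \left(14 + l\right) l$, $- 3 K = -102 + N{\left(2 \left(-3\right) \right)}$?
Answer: $- \frac{2629727}{9} \approx -2.9219 \cdot 10^{5}$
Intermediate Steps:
$K = \frac{104}{3}$ ($K = - \frac{-102 + \frac{12}{2 \left(-3\right)}}{3} = - \frac{-102 + \frac{12}{-6}}{3} = - \frac{-102 + 12 \left(- \frac{1}{6}\right)}{3} = - \frac{-102 - 2}{3} = \left(- \frac{1}{3}\right) \left(-104\right) = \frac{104}{3} \approx 34.667$)
$J{\left(l,d \right)} = l \left(14 + l\right)$
$J{\left(K,151 \right)} - 293879 = \frac{104 \left(14 + \frac{104}{3}\right)}{3} - 293879 = \frac{104}{3} \cdot \frac{146}{3} - 293879 = \frac{15184}{9} - 293879 = - \frac{2629727}{9}$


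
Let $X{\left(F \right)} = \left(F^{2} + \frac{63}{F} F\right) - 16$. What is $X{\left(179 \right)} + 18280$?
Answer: $50368$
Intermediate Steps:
$X{\left(F \right)} = 47 + F^{2}$ ($X{\left(F \right)} = \left(F^{2} + 63\right) - 16 = \left(63 + F^{2}\right) - 16 = 47 + F^{2}$)
$X{\left(179 \right)} + 18280 = \left(47 + 179^{2}\right) + 18280 = \left(47 + 32041\right) + 18280 = 32088 + 18280 = 50368$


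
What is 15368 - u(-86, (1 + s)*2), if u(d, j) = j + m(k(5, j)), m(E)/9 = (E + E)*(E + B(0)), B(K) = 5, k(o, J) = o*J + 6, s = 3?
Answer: -26868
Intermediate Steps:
k(o, J) = 6 + J*o (k(o, J) = J*o + 6 = 6 + J*o)
m(E) = 18*E*(5 + E) (m(E) = 9*((E + E)*(E + 5)) = 9*((2*E)*(5 + E)) = 9*(2*E*(5 + E)) = 18*E*(5 + E))
u(d, j) = j + 18*(6 + 5*j)*(11 + 5*j) (u(d, j) = j + 18*(6 + j*5)*(5 + (6 + j*5)) = j + 18*(6 + 5*j)*(5 + (6 + 5*j)) = j + 18*(6 + 5*j)*(11 + 5*j))
15368 - u(-86, (1 + s)*2) = 15368 - (1188 + 450*((1 + 3)*2)**2 + 1531*((1 + 3)*2)) = 15368 - (1188 + 450*(4*2)**2 + 1531*(4*2)) = 15368 - (1188 + 450*8**2 + 1531*8) = 15368 - (1188 + 450*64 + 12248) = 15368 - (1188 + 28800 + 12248) = 15368 - 1*42236 = 15368 - 42236 = -26868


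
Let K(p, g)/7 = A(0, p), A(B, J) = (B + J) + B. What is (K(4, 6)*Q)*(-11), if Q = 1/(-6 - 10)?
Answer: 77/4 ≈ 19.250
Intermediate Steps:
A(B, J) = J + 2*B
K(p, g) = 7*p (K(p, g) = 7*(p + 2*0) = 7*(p + 0) = 7*p)
Q = -1/16 (Q = 1/(-16) = -1/16 ≈ -0.062500)
(K(4, 6)*Q)*(-11) = ((7*4)*(-1/16))*(-11) = (28*(-1/16))*(-11) = -7/4*(-11) = 77/4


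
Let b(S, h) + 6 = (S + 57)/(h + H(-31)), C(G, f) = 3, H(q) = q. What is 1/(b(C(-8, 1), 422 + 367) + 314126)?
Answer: 379/119051510 ≈ 3.1835e-6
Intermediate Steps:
b(S, h) = -6 + (57 + S)/(-31 + h) (b(S, h) = -6 + (S + 57)/(h - 31) = -6 + (57 + S)/(-31 + h))
1/(b(C(-8, 1), 422 + 367) + 314126) = 1/((243 + 3 - 6*(422 + 367))/(-31 + (422 + 367)) + 314126) = 1/((243 + 3 - 6*789)/(-31 + 789) + 314126) = 1/((243 + 3 - 4734)/758 + 314126) = 1/((1/758)*(-4488) + 314126) = 1/(-2244/379 + 314126) = 1/(119051510/379) = 379/119051510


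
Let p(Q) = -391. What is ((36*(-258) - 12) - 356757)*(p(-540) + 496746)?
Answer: -181694222235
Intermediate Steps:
((36*(-258) - 12) - 356757)*(p(-540) + 496746) = ((36*(-258) - 12) - 356757)*(-391 + 496746) = ((-9288 - 12) - 356757)*496355 = (-9300 - 356757)*496355 = -366057*496355 = -181694222235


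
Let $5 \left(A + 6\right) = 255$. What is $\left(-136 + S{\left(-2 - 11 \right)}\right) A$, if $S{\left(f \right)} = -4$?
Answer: $-6300$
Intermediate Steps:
$A = 45$ ($A = -6 + \frac{1}{5} \cdot 255 = -6 + 51 = 45$)
$\left(-136 + S{\left(-2 - 11 \right)}\right) A = \left(-136 - 4\right) 45 = \left(-140\right) 45 = -6300$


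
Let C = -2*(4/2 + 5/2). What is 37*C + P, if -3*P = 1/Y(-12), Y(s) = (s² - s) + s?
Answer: -143857/432 ≈ -333.00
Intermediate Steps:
Y(s) = s²
C = -9 (C = -2*(4*(½) + 5*(½)) = -2*(2 + 5/2) = -2*9/2 = -9)
P = -1/432 (P = -1/(3*((-12)²)) = -⅓/144 = -⅓*1/144 = -1/432 ≈ -0.0023148)
37*C + P = 37*(-9) - 1/432 = -333 - 1/432 = -143857/432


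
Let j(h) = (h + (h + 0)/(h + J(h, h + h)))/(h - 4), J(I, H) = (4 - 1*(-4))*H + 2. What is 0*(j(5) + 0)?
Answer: 0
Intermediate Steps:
J(I, H) = 2 + 8*H (J(I, H) = (4 + 4)*H + 2 = 8*H + 2 = 2 + 8*H)
j(h) = (h + h/(2 + 17*h))/(-4 + h) (j(h) = (h + (h + 0)/(h + (2 + 8*(h + h))))/(h - 4) = (h + h/(h + (2 + 8*(2*h))))/(-4 + h) = (h + h/(h + (2 + 16*h)))/(-4 + h) = (h + h/(2 + 17*h))/(-4 + h))
0*(j(5) + 0) = 0*(5*(3 + 17*5)/(-8 - 66*5 + 17*5**2) + 0) = 0*(5*(3 + 85)/(-8 - 330 + 17*25) + 0) = 0*(5*88/(-8 - 330 + 425) + 0) = 0*(5*88/87 + 0) = 0*(5*(1/87)*88 + 0) = 0*(440/87 + 0) = 0*(440/87) = 0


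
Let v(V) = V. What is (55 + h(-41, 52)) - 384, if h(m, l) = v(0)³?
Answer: -329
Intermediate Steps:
h(m, l) = 0 (h(m, l) = 0³ = 0)
(55 + h(-41, 52)) - 384 = (55 + 0) - 384 = 55 - 384 = -329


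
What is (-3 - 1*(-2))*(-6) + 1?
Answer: 7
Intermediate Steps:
(-3 - 1*(-2))*(-6) + 1 = (-3 + 2)*(-6) + 1 = -1*(-6) + 1 = 6 + 1 = 7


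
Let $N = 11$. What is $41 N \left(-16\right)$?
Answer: $-7216$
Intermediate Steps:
$41 N \left(-16\right) = 41 \cdot 11 \left(-16\right) = 451 \left(-16\right) = -7216$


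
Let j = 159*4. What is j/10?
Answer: 318/5 ≈ 63.600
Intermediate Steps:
j = 636
j/10 = 636/10 = 636*(⅒) = 318/5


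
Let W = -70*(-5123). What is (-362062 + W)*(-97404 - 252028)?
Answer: 1206239264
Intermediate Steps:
W = 358610
(-362062 + W)*(-97404 - 252028) = (-362062 + 358610)*(-97404 - 252028) = -3452*(-349432) = 1206239264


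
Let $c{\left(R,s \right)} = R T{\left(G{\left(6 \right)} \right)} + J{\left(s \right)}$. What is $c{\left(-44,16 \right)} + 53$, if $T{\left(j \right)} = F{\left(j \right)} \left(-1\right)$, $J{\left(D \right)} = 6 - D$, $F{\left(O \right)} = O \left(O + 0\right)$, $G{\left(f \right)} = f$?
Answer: $1627$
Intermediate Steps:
$F{\left(O \right)} = O^{2}$ ($F{\left(O \right)} = O O = O^{2}$)
$T{\left(j \right)} = - j^{2}$ ($T{\left(j \right)} = j^{2} \left(-1\right) = - j^{2}$)
$c{\left(R,s \right)} = 6 - s - 36 R$ ($c{\left(R,s \right)} = R \left(- 6^{2}\right) - \left(-6 + s\right) = R \left(\left(-1\right) 36\right) - \left(-6 + s\right) = R \left(-36\right) - \left(-6 + s\right) = - 36 R - \left(-6 + s\right) = 6 - s - 36 R$)
$c{\left(-44,16 \right)} + 53 = \left(6 - 16 - -1584\right) + 53 = \left(6 - 16 + 1584\right) + 53 = 1574 + 53 = 1627$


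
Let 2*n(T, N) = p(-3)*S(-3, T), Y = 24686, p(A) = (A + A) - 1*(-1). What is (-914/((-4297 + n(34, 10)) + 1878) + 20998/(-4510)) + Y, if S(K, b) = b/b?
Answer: 269548217473/10920965 ≈ 24682.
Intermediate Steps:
S(K, b) = 1
p(A) = 1 + 2*A (p(A) = 2*A + 1 = 1 + 2*A)
n(T, N) = -5/2 (n(T, N) = ((1 + 2*(-3))*1)/2 = ((1 - 6)*1)/2 = (-5*1)/2 = (½)*(-5) = -5/2)
(-914/((-4297 + n(34, 10)) + 1878) + 20998/(-4510)) + Y = (-914/((-4297 - 5/2) + 1878) + 20998/(-4510)) + 24686 = (-914/(-8599/2 + 1878) + 20998*(-1/4510)) + 24686 = (-914/(-4843/2) - 10499/2255) + 24686 = (-914*(-2/4843) - 10499/2255) + 24686 = (1828/4843 - 10499/2255) + 24686 = -46724517/10920965 + 24686 = 269548217473/10920965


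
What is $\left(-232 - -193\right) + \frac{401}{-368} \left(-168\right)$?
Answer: $\frac{6627}{46} \approx 144.07$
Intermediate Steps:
$\left(-232 - -193\right) + \frac{401}{-368} \left(-168\right) = \left(-232 + 193\right) + 401 \left(- \frac{1}{368}\right) \left(-168\right) = -39 - - \frac{8421}{46} = -39 + \frac{8421}{46} = \frac{6627}{46}$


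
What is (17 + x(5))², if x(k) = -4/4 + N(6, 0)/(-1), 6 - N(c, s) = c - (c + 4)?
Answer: 36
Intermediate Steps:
N(c, s) = 10 (N(c, s) = 6 - (c - (c + 4)) = 6 - (c - (4 + c)) = 6 - (c + (-4 - c)) = 6 - 1*(-4) = 6 + 4 = 10)
x(k) = -11 (x(k) = -4/4 + 10/(-1) = -4*¼ + 10*(-1) = -1 - 10 = -11)
(17 + x(5))² = (17 - 11)² = 6² = 36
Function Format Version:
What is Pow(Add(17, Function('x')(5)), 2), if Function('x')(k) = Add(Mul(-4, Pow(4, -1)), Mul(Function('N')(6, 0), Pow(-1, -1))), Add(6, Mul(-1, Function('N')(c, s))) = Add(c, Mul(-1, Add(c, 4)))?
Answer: 36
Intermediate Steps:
Function('N')(c, s) = 10 (Function('N')(c, s) = Add(6, Mul(-1, Add(c, Mul(-1, Add(c, 4))))) = Add(6, Mul(-1, Add(c, Mul(-1, Add(4, c))))) = Add(6, Mul(-1, Add(c, Add(-4, Mul(-1, c))))) = Add(6, Mul(-1, -4)) = Add(6, 4) = 10)
Function('x')(k) = -11 (Function('x')(k) = Add(Mul(-4, Pow(4, -1)), Mul(10, Pow(-1, -1))) = Add(Mul(-4, Rational(1, 4)), Mul(10, -1)) = Add(-1, -10) = -11)
Pow(Add(17, Function('x')(5)), 2) = Pow(Add(17, -11), 2) = Pow(6, 2) = 36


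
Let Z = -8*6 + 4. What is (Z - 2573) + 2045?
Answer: -572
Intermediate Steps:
Z = -44 (Z = -48 + 4 = -44)
(Z - 2573) + 2045 = (-44 - 2573) + 2045 = -2617 + 2045 = -572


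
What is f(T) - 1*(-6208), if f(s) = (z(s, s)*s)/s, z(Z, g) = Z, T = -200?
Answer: 6008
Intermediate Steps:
f(s) = s (f(s) = (s*s)/s = s²/s = s)
f(T) - 1*(-6208) = -200 - 1*(-6208) = -200 + 6208 = 6008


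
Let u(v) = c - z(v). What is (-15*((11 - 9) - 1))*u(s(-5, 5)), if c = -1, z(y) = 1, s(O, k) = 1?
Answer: 30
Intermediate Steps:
u(v) = -2 (u(v) = -1 - 1*1 = -1 - 1 = -2)
(-15*((11 - 9) - 1))*u(s(-5, 5)) = -15*((11 - 9) - 1)*(-2) = -15*(2 - 1)*(-2) = -15*1*(-2) = -15*(-2) = 30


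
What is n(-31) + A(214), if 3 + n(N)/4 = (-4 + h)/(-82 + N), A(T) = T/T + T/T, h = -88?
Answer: -762/113 ≈ -6.7434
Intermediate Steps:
A(T) = 2 (A(T) = 1 + 1 = 2)
n(N) = -12 - 368/(-82 + N) (n(N) = -12 + 4*((-4 - 88)/(-82 + N)) = -12 + 4*(-92/(-82 + N)) = -12 - 368/(-82 + N))
n(-31) + A(214) = 4*(154 - 3*(-31))/(-82 - 31) + 2 = 4*(154 + 93)/(-113) + 2 = 4*(-1/113)*247 + 2 = -988/113 + 2 = -762/113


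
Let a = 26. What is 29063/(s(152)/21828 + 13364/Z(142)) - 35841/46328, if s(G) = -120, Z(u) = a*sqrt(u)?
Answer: -6963253877552819/10124537415364392 + 24713767882351*sqrt(142)/437080703478 ≈ 673.10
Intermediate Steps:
Z(u) = 26*sqrt(u)
29063/(s(152)/21828 + 13364/Z(142)) - 35841/46328 = 29063/(-120/21828 + 13364/((26*sqrt(142)))) - 35841/46328 = 29063/(-120*1/21828 + 13364*(sqrt(142)/3692)) - 35841*1/46328 = 29063/(-10/1819 + 257*sqrt(142)/71) - 35841/46328 = -35841/46328 + 29063/(-10/1819 + 257*sqrt(142)/71)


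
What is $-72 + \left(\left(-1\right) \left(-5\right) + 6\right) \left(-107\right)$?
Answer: $-1249$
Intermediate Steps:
$-72 + \left(\left(-1\right) \left(-5\right) + 6\right) \left(-107\right) = -72 + \left(5 + 6\right) \left(-107\right) = -72 + 11 \left(-107\right) = -72 - 1177 = -1249$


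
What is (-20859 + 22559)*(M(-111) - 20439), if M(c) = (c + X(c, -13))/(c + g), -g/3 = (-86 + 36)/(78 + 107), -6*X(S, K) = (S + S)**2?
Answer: -15681891400/453 ≈ -3.4618e+7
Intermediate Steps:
X(S, K) = -2*S**2/3 (X(S, K) = -(S + S)**2/6 = -4*S**2/6 = -2*S**2/3)
g = 30/37 (g = -3*(-86 + 36)/(78 + 107) = -(-150)/185 = -3*(-10/37) = 30/37 ≈ 0.81081)
M(c) = (c - 2*c**2/3)/(30/37 + c) (M(c) = (c - 2*c**2/3)/(c + 30/37) = (c - 2*c**2/3)/(30/37 + c))
(-20859 + 22559)*(M(-111) - 20439) = (-20859 + 22559)*((37/3)*(-111)*(3 - 2*(-111))/(30 + 37*(-111)) - 20439) = 1700*((37/3)*(-111)*(3 + 222)/(30 - 4107) - 20439) = 1700*((37/3)*(-111)*225/(-4077) - 20439) = 1700*((37/3)*(-111)*(-1/4077)*225 - 20439) = 1700*(34225/453 - 20439) = 1700*(-9224642/453) = -15681891400/453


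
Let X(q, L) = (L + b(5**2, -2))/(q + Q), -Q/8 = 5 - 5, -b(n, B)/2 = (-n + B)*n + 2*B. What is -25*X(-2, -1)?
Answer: 33925/2 ≈ 16963.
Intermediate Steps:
b(n, B) = -4*B - 2*n*(B - n) (b(n, B) = -2*((-n + B)*n + 2*B) = -2*((B - n)*n + 2*B) = -2*(n*(B - n) + 2*B) = -2*(2*B + n*(B - n)) = -4*B - 2*n*(B - n))
Q = 0 (Q = -8*(5 - 5) = -8*0 = 0)
X(q, L) = (1358 + L)/q (X(q, L) = (L + (-4*(-2) + 2*(5**2)**2 - 2*(-2)*5**2))/(q + 0) = (L + (8 + 2*25**2 - 2*(-2)*25))/q = (L + (8 + 2*625 + 100))/q = (L + (8 + 1250 + 100))/q = (L + 1358)/q = (1358 + L)/q)
-25*X(-2, -1) = -25*(1358 - 1)/(-2) = -(-25)*1357/2 = -25*(-1357/2) = 33925/2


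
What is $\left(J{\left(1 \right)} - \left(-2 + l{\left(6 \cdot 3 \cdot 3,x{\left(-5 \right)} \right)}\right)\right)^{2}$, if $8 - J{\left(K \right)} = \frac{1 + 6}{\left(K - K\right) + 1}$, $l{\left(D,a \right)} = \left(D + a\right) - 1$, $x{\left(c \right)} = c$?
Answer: $2025$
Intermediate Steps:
$l{\left(D,a \right)} = -1 + D + a$
$J{\left(K \right)} = 1$ ($J{\left(K \right)} = 8 - \frac{1 + 6}{\left(K - K\right) + 1} = 8 - \frac{7}{0 + 1} = 8 - \frac{7}{1} = 8 - 7 \cdot 1 = 8 - 7 = 1$)
$\left(J{\left(1 \right)} - \left(-2 + l{\left(6 \cdot 3 \cdot 3,x{\left(-5 \right)} \right)}\right)\right)^{2} = \left(1 + \left(2 - \left(-1 + 6 \cdot 3 \cdot 3 - 5\right)\right)\right)^{2} = \left(1 + \left(2 - \left(-1 + 18 \cdot 3 - 5\right)\right)\right)^{2} = \left(1 + \left(2 - \left(-1 + 54 - 5\right)\right)\right)^{2} = \left(1 + \left(2 - 48\right)\right)^{2} = \left(1 - 46\right)^{2} = \left(-45\right)^{2} = 2025$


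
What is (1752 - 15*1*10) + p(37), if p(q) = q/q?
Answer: 1603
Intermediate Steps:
p(q) = 1
(1752 - 15*1*10) + p(37) = (1752 - 15*1*10) + 1 = (1752 - 15*10) + 1 = (1752 - 150) + 1 = 1602 + 1 = 1603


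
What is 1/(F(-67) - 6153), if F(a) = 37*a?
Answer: -1/8632 ≈ -0.00011585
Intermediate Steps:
1/(F(-67) - 6153) = 1/(37*(-67) - 6153) = 1/(-2479 - 6153) = 1/(-8632) = -1/8632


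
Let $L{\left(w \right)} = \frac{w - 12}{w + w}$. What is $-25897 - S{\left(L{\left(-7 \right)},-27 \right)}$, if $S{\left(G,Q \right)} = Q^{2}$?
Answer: $-26626$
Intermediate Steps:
$L{\left(w \right)} = \frac{-12 + w}{2 w}$
$-25897 - S{\left(L{\left(-7 \right)},-27 \right)} = -25897 - \left(-27\right)^{2} = -25897 - 729 = -26626$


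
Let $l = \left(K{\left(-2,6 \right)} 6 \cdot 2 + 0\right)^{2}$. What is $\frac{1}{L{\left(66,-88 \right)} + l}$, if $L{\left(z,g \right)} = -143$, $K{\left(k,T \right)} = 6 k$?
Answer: $\frac{1}{20593} \approx 4.856 \cdot 10^{-5}$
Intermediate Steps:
$l = 20736$ ($l = \left(6 \left(-2\right) 6 \cdot 2 + 0\right)^{2} = \left(\left(-12\right) 6 \cdot 2 + 0\right)^{2} = \left(\left(-72\right) 2 + 0\right)^{2} = \left(-144 + 0\right)^{2} = \left(-144\right)^{2} = 20736$)
$\frac{1}{L{\left(66,-88 \right)} + l} = \frac{1}{-143 + 20736} = \frac{1}{20593}$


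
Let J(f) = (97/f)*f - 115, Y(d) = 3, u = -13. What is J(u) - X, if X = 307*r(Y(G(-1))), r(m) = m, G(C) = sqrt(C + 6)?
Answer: -939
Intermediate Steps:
G(C) = sqrt(6 + C)
J(f) = -18 (J(f) = 97 - 115 = -18)
X = 921 (X = 307*3 = 921)
J(u) - X = -18 - 1*921 = -18 - 921 = -939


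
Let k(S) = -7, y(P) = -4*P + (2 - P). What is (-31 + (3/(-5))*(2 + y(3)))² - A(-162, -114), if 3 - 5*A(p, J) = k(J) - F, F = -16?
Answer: 14914/25 ≈ 596.56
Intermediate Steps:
y(P) = 2 - 5*P
A(p, J) = -6/5 (A(p, J) = ⅗ - (-7 - 1*(-16))/5 = ⅗ - (-7 + 16)/5 = ⅗ - ⅕*9 = ⅗ - 9/5 = -6/5)
(-31 + (3/(-5))*(2 + y(3)))² - A(-162, -114) = (-31 + (3/(-5))*(2 + (2 - 5*3)))² - 1*(-6/5) = (-31 + (3*(-⅕))*(2 + (2 - 15)))² + 6/5 = (-31 - 3*(2 - 13)/5)² + 6/5 = (-31 - ⅗*(-11))² + 6/5 = (-31 + 33/5)² + 6/5 = (-122/5)² + 6/5 = 14884/25 + 6/5 = 14914/25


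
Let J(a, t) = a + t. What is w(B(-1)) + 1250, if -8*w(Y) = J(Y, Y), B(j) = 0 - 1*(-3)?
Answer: 4997/4 ≈ 1249.3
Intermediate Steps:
B(j) = 3 (B(j) = 0 + 3 = 3)
w(Y) = -Y/4 (w(Y) = -(Y + Y)/8 = -Y/4)
w(B(-1)) + 1250 = -¼*3 + 1250 = -¾ + 1250 = 4997/4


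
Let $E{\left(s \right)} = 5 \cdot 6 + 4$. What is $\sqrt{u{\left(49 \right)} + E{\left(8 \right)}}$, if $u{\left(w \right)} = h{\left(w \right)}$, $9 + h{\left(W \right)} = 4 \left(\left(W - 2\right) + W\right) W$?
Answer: $\sqrt{18841} \approx 137.26$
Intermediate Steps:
$h{\left(W \right)} = -9 + W \left(-8 + 8 W\right)$ ($h{\left(W \right)} = -9 + 4 \left(\left(W - 2\right) + W\right) W = -9 + 4 \left(\left(-2 + W\right) + W\right) W = -9 + 4 \left(-2 + 2 W\right) W = -9 + \left(-8 + 8 W\right) W = -9 + W \left(-8 + 8 W\right)$)
$E{\left(s \right)} = 34$ ($E{\left(s \right)} = 30 + 4 = 34$)
$u{\left(w \right)} = -9 - 8 w + 8 w^{2}$
$\sqrt{u{\left(49 \right)} + E{\left(8 \right)}} = \sqrt{\left(-9 - 392 + 8 \cdot 49^{2}\right) + 34} = \sqrt{\left(-9 - 392 + 8 \cdot 2401\right) + 34} = \sqrt{\left(-9 - 392 + 19208\right) + 34} = \sqrt{18807 + 34} = \sqrt{18841}$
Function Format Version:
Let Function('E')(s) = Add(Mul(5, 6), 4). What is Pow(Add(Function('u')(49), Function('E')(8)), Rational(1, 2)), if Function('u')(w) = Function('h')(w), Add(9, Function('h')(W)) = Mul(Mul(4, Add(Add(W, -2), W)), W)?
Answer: Pow(18841, Rational(1, 2)) ≈ 137.26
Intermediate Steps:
Function('h')(W) = Add(-9, Mul(W, Add(-8, Mul(8, W)))) (Function('h')(W) = Add(-9, Mul(Mul(4, Add(Add(W, -2), W)), W)) = Add(-9, Mul(Mul(4, Add(Add(-2, W), W)), W)) = Add(-9, Mul(Mul(4, Add(-2, Mul(2, W))), W)) = Add(-9, Mul(Add(-8, Mul(8, W)), W)) = Add(-9, Mul(W, Add(-8, Mul(8, W)))))
Function('E')(s) = 34 (Function('E')(s) = Add(30, 4) = 34)
Function('u')(w) = Add(-9, Mul(-8, w), Mul(8, Pow(w, 2)))
Pow(Add(Function('u')(49), Function('E')(8)), Rational(1, 2)) = Pow(Add(Add(-9, Mul(-8, 49), Mul(8, Pow(49, 2))), 34), Rational(1, 2)) = Pow(Add(Add(-9, -392, Mul(8, 2401)), 34), Rational(1, 2)) = Pow(Add(Add(-9, -392, 19208), 34), Rational(1, 2)) = Pow(Add(18807, 34), Rational(1, 2)) = Pow(18841, Rational(1, 2))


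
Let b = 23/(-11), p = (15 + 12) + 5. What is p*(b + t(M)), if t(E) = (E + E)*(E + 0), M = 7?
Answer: 33760/11 ≈ 3069.1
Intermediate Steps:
t(E) = 2*E**2 (t(E) = (2*E)*E = 2*E**2)
p = 32 (p = 27 + 5 = 32)
b = -23/11 (b = 23*(-1/11) = -23/11 ≈ -2.0909)
p*(b + t(M)) = 32*(-23/11 + 2*7**2) = 32*(-23/11 + 2*49) = 32*(-23/11 + 98) = 32*(1055/11) = 33760/11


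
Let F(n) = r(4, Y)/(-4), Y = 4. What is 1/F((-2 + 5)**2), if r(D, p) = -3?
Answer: 4/3 ≈ 1.3333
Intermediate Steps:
F(n) = 3/4 (F(n) = -3/(-4) = -3*(-1/4) = 3/4)
1/F((-2 + 5)**2) = 1/(3/4) = 4/3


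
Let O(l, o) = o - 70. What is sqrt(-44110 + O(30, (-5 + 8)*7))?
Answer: I*sqrt(44159) ≈ 210.14*I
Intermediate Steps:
O(l, o) = -70 + o
sqrt(-44110 + O(30, (-5 + 8)*7)) = sqrt(-44110 + (-70 + (-5 + 8)*7)) = sqrt(-44110 + (-70 + 3*7)) = sqrt(-44110 + (-70 + 21)) = sqrt(-44110 - 49) = sqrt(-44159) = I*sqrt(44159)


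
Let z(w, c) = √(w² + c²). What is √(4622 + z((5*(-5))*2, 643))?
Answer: √(4622 + √415949) ≈ 72.574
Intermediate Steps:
z(w, c) = √(c² + w²)
√(4622 + z((5*(-5))*2, 643)) = √(4622 + √(643² + ((5*(-5))*2)²)) = √(4622 + √(413449 + (-25*2)²)) = √(4622 + √(413449 + (-50)²)) = √(4622 + √(413449 + 2500)) = √(4622 + √415949)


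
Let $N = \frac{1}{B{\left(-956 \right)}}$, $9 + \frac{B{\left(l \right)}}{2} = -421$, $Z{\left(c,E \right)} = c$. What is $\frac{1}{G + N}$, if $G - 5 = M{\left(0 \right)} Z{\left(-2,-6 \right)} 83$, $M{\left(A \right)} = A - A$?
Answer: $\frac{860}{4299} \approx 0.20005$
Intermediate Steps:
$B{\left(l \right)} = -860$ ($B{\left(l \right)} = -18 + 2 \left(-421\right) = -18 - 842 = -860$)
$M{\left(A \right)} = 0$
$N = - \frac{1}{860}$ ($N = \frac{1}{-860} = - \frac{1}{860} \approx -0.0011628$)
$G = 5$ ($G = 5 + 0 \left(-2\right) 83 = 5 + 0 \cdot 83 = 5 + 0 = 5$)
$\frac{1}{G + N} = \frac{1}{5 - \frac{1}{860}} = \frac{1}{\frac{4299}{860}} = \frac{860}{4299}$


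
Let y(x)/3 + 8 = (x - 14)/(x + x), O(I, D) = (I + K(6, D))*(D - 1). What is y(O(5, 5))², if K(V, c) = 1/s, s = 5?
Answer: 5978025/10816 ≈ 552.70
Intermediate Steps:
K(V, c) = ⅕ (K(V, c) = 1/5 = ⅕)
O(I, D) = (-1 + D)*(⅕ + I) (O(I, D) = (I + ⅕)*(D - 1) = (⅕ + I)*(-1 + D) = (-1 + D)*(⅕ + I))
y(x) = -24 + 3*(-14 + x)/(2*x) (y(x) = -24 + 3*((x - 14)/(x + x)) = -24 + 3*((-14 + x)/((2*x))) = -24 + 3*((-14 + x)*(1/(2*x))) = -24 + 3*((-14 + x)/(2*x)) = -24 + 3*(-14 + x)/(2*x))
y(O(5, 5))² = (-45/2 - 21/(-⅕ - 1*5 + (⅕)*5 + 5*5))² = (-45/2 - 21/(-⅕ - 5 + 1 + 25))² = (-45/2 - 21/104/5)² = (-45/2 - 21*5/104)² = (-45/2 - 105/104)² = (-2445/104)² = 5978025/10816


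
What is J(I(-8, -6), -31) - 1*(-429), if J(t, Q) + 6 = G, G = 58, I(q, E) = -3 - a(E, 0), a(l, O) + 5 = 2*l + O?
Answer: 481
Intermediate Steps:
a(l, O) = -5 + O + 2*l (a(l, O) = -5 + (2*l + O) = -5 + (O + 2*l) = -5 + O + 2*l)
I(q, E) = 2 - 2*E (I(q, E) = -3 - (-5 + 0 + 2*E) = -3 - (-5 + 2*E) = -3 + (5 - 2*E) = 2 - 2*E)
J(t, Q) = 52 (J(t, Q) = -6 + 58 = 52)
J(I(-8, -6), -31) - 1*(-429) = 52 - 1*(-429) = 52 + 429 = 481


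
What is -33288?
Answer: -33288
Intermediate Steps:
-33288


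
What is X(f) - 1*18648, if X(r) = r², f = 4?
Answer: -18632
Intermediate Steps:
X(f) - 1*18648 = 4² - 1*18648 = 16 - 18648 = -18632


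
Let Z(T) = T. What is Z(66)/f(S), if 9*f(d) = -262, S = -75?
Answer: -297/131 ≈ -2.2672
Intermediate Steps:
f(d) = -262/9 (f(d) = (1/9)*(-262) = -262/9)
Z(66)/f(S) = 66/(-262/9) = 66*(-9/262) = -297/131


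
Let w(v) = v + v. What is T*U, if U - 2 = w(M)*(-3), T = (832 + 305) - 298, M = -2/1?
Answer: 11746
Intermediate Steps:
M = -2 (M = -2*1 = -2)
w(v) = 2*v
T = 839 (T = 1137 - 298 = 839)
U = 14 (U = 2 + (2*(-2))*(-3) = 2 - 4*(-3) = 2 + 12 = 14)
T*U = 839*14 = 11746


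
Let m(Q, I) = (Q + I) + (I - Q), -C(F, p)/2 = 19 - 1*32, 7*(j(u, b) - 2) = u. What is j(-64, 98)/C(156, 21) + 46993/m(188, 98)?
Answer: 610209/2548 ≈ 239.49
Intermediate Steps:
j(u, b) = 2 + u/7
C(F, p) = 26 (C(F, p) = -2*(19 - 1*32) = -2*(19 - 32) = -2*(-13) = 26)
m(Q, I) = 2*I (m(Q, I) = (I + Q) + (I - Q) = 2*I)
j(-64, 98)/C(156, 21) + 46993/m(188, 98) = (2 + (⅐)*(-64))/26 + 46993/((2*98)) = (2 - 64/7)*(1/26) + 46993/196 = -50/7*1/26 + 46993*(1/196) = -25/91 + 46993/196 = 610209/2548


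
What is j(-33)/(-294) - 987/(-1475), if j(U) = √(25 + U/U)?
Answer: 987/1475 - √26/294 ≈ 0.65181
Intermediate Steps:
j(U) = √26 (j(U) = √(25 + 1) = √26)
j(-33)/(-294) - 987/(-1475) = √26/(-294) - 987/(-1475) = √26*(-1/294) - 987*(-1/1475) = -√26/294 + 987/1475 = 987/1475 - √26/294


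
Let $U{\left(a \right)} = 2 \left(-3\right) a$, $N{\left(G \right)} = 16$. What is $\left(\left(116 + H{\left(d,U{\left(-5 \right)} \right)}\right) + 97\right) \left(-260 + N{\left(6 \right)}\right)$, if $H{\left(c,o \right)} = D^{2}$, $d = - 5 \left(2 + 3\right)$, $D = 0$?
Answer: $-51972$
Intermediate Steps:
$U{\left(a \right)} = - 6 a$
$d = -25$ ($d = \left(-5\right) 5 = -25$)
$H{\left(c,o \right)} = 0$ ($H{\left(c,o \right)} = 0^{2} = 0$)
$\left(\left(116 + H{\left(d,U{\left(-5 \right)} \right)}\right) + 97\right) \left(-260 + N{\left(6 \right)}\right) = \left(\left(116 + 0\right) + 97\right) \left(-260 + 16\right) = \left(116 + 97\right) \left(-244\right) = 213 \left(-244\right) = -51972$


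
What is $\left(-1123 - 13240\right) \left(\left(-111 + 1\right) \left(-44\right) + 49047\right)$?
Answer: $-773978981$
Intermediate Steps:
$\left(-1123 - 13240\right) \left(\left(-111 + 1\right) \left(-44\right) + 49047\right) = - 14363 \left(\left(-110\right) \left(-44\right) + 49047\right) = - 14363 \left(4840 + 49047\right) = \left(-14363\right) 53887 = -773978981$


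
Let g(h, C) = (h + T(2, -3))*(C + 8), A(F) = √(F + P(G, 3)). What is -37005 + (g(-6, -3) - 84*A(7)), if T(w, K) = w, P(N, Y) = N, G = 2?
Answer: -37277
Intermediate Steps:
A(F) = √(2 + F) (A(F) = √(F + 2) = √(2 + F))
g(h, C) = (2 + h)*(8 + C) (g(h, C) = (h + 2)*(C + 8) = (2 + h)*(8 + C))
-37005 + (g(-6, -3) - 84*A(7)) = -37005 + ((16 + 2*(-3) + 8*(-6) - 3*(-6)) - 84*√(2 + 7)) = -37005 + ((16 - 6 - 48 + 18) - 84*√9) = -37005 + (-20 - 84*3) = -37005 + (-20 - 252) = -37005 - 272 = -37277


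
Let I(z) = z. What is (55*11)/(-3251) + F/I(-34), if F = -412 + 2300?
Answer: -3079229/55267 ≈ -55.716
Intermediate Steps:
F = 1888
(55*11)/(-3251) + F/I(-34) = (55*11)/(-3251) + 1888/(-34) = 605*(-1/3251) + 1888*(-1/34) = -605/3251 - 944/17 = -3079229/55267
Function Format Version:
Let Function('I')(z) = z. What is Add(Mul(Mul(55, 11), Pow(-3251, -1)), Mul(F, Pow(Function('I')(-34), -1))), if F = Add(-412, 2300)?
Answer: Rational(-3079229, 55267) ≈ -55.716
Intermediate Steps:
F = 1888
Add(Mul(Mul(55, 11), Pow(-3251, -1)), Mul(F, Pow(Function('I')(-34), -1))) = Add(Mul(Mul(55, 11), Pow(-3251, -1)), Mul(1888, Pow(-34, -1))) = Add(Mul(605, Rational(-1, 3251)), Mul(1888, Rational(-1, 34))) = Add(Rational(-605, 3251), Rational(-944, 17)) = Rational(-3079229, 55267)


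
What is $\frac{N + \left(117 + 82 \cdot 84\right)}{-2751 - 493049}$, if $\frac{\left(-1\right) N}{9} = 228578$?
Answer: $\frac{2050197}{495800} \approx 4.1351$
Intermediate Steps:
$N = -2057202$ ($N = \left(-9\right) 228578 = -2057202$)
$\frac{N + \left(117 + 82 \cdot 84\right)}{-2751 - 493049} = \frac{-2057202 + \left(117 + 82 \cdot 84\right)}{-2751 - 493049} = \frac{-2057202 + \left(117 + 6888\right)}{-495800} = \left(-2057202 + 7005\right) \left(- \frac{1}{495800}\right) = \left(-2050197\right) \left(- \frac{1}{495800}\right) = \frac{2050197}{495800}$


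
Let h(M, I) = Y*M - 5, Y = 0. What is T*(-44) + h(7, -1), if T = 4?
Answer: -181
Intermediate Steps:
h(M, I) = -5 (h(M, I) = 0*M - 5 = 0 - 5 = -5)
T*(-44) + h(7, -1) = 4*(-44) - 5 = -176 - 5 = -181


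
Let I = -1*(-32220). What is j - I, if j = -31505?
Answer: -63725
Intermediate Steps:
I = 32220
j - I = -31505 - 1*32220 = -31505 - 32220 = -63725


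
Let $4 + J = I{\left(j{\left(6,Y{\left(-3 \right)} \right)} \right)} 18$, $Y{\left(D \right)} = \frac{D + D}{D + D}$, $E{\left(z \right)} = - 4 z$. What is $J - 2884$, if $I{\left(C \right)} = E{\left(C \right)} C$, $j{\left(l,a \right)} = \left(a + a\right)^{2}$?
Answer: $-4040$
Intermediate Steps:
$Y{\left(D \right)} = 1$ ($Y{\left(D \right)} = \frac{2 D}{2 D} = 2 D \frac{1}{2 D} = 1$)
$j{\left(l,a \right)} = 4 a^{2}$ ($j{\left(l,a \right)} = \left(2 a\right)^{2} = 4 a^{2}$)
$I{\left(C \right)} = - 4 C^{2}$ ($I{\left(C \right)} = - 4 C C = - 4 C^{2}$)
$J = -1156$ ($J = -4 + - 4 \left(4 \cdot 1^{2}\right)^{2} \cdot 18 = -4 + - 4 \left(4 \cdot 1\right)^{2} \cdot 18 = -4 + - 4 \cdot 4^{2} \cdot 18 = -4 + \left(-4\right) 16 \cdot 18 = -4 - 1152 = -1156$)
$J - 2884 = -1156 - 2884 = -4040$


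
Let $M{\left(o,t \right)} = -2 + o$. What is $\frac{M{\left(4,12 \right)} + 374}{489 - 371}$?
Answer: $\frac{188}{59} \approx 3.1864$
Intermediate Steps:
$\frac{M{\left(4,12 \right)} + 374}{489 - 371} = \frac{\left(-2 + 4\right) + 374}{489 - 371} = \frac{2 + 374}{118} = 376 \cdot \frac{1}{118} = \frac{188}{59}$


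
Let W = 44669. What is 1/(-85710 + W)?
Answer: -1/41041 ≈ -2.4366e-5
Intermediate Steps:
1/(-85710 + W) = 1/(-85710 + 44669) = 1/(-41041) = -1/41041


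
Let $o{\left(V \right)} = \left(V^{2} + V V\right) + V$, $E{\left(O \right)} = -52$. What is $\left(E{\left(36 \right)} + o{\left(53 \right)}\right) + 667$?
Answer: $6286$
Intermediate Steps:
$o{\left(V \right)} = V + 2 V^{2}$ ($o{\left(V \right)} = \left(V^{2} + V^{2}\right) + V = 2 V^{2} + V = V + 2 V^{2}$)
$\left(E{\left(36 \right)} + o{\left(53 \right)}\right) + 667 = \left(-52 + 53 \left(1 + 2 \cdot 53\right)\right) + 667 = \left(-52 + 53 \left(1 + 106\right)\right) + 667 = \left(-52 + 53 \cdot 107\right) + 667 = \left(-52 + 5671\right) + 667 = 5619 + 667 = 6286$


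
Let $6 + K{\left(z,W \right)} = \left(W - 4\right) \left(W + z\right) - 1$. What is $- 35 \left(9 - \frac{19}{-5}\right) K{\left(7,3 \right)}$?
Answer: $7616$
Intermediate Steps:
$K{\left(z,W \right)} = -7 + \left(-4 + W\right) \left(W + z\right)$ ($K{\left(z,W \right)} = -6 + \left(\left(W - 4\right) \left(W + z\right) - 1\right) = -6 + \left(\left(-4 + W\right) \left(W + z\right) - 1\right) = -6 + \left(-1 + \left(-4 + W\right) \left(W + z\right)\right) = -7 + \left(-4 + W\right) \left(W + z\right)$)
$- 35 \left(9 - \frac{19}{-5}\right) K{\left(7,3 \right)} = - 35 \left(9 - \frac{19}{-5}\right) \left(-7 + 3^{2} - 12 - 28 + 3 \cdot 7\right) = - 35 \left(9 - - \frac{19}{5}\right) \left(-7 + 9 - 12 - 28 + 21\right) = - 35 \left(9 + \frac{19}{5}\right) \left(-17\right) = \left(-35\right) \frac{64}{5} \left(-17\right) = \left(-448\right) \left(-17\right) = 7616$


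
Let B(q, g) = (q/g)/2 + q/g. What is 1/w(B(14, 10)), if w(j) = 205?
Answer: 1/205 ≈ 0.0048781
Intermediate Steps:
B(q, g) = 3*q/(2*g) (B(q, g) = (q/g)*(1/2) + q/g = q/(2*g) + q/g = 3*q/(2*g))
1/w(B(14, 10)) = 1/205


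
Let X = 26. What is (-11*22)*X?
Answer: -6292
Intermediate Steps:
(-11*22)*X = -11*22*26 = -242*26 = -6292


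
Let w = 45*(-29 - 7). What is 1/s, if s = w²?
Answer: 1/2624400 ≈ 3.8104e-7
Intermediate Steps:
w = -1620 (w = 45*(-36) = -1620)
s = 2624400 (s = (-1620)² = 2624400)
1/s = 1/2624400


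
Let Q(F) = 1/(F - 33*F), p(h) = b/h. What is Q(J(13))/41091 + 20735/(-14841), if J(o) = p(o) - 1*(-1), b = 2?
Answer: -15147062879/10841449440 ≈ -1.3971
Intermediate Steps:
p(h) = 2/h
J(o) = 1 + 2/o (J(o) = 2/o - 1*(-1) = 2/o + 1 = 1 + 2/o)
Q(F) = -1/(32*F) (Q(F) = 1/(-32*F) = -1/(32*F))
Q(J(13))/41091 + 20735/(-14841) = -13/(2 + 13)/32/41091 + 20735/(-14841) = -1/(32*((1/13)*15))*(1/41091) + 20735*(-1/14841) = -1/(32*15/13)*(1/41091) - 20735/14841 = -1/32*13/15*(1/41091) - 20735/14841 = -13/480*1/41091 - 20735/14841 = -13/19723680 - 20735/14841 = -15147062879/10841449440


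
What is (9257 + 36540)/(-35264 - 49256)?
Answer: -45797/84520 ≈ -0.54185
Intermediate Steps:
(9257 + 36540)/(-35264 - 49256) = 45797/(-84520) = 45797*(-1/84520) = -45797/84520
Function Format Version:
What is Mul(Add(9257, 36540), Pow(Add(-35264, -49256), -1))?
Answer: Rational(-45797, 84520) ≈ -0.54185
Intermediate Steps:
Mul(Add(9257, 36540), Pow(Add(-35264, -49256), -1)) = Mul(45797, Pow(-84520, -1)) = Mul(45797, Rational(-1, 84520)) = Rational(-45797, 84520)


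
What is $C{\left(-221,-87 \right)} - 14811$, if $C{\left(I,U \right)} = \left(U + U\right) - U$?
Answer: $-14898$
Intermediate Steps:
$C{\left(I,U \right)} = U$ ($C{\left(I,U \right)} = 2 U - U = U$)
$C{\left(-221,-87 \right)} - 14811 = -87 - 14811 = -14898$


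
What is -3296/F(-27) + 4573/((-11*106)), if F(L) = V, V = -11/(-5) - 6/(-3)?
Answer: -19311713/24486 ≈ -788.68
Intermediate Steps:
V = 21/5 (V = -11*(-1/5) - 6*(-1/3) = 11/5 + 2 = 21/5 ≈ 4.2000)
F(L) = 21/5
-3296/F(-27) + 4573/((-11*106)) = -3296/21/5 + 4573/((-11*106)) = -3296*5/21 + 4573/(-1166) = -16480/21 + 4573*(-1/1166) = -16480/21 - 4573/1166 = -19311713/24486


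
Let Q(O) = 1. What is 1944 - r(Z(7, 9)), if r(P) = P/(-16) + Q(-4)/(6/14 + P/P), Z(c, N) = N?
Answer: 155509/80 ≈ 1943.9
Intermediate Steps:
r(P) = 7/10 - P/16 (r(P) = P/(-16) + 1/(6/14 + P/P) = P*(-1/16) + 1/(6*(1/14) + 1) = -P/16 + 1/(3/7 + 1) = -P/16 + 1/(10/7) = -P/16 + 1*(7/10) = -P/16 + 7/10 = 7/10 - P/16)
1944 - r(Z(7, 9)) = 1944 - (7/10 - 1/16*9) = 1944 - (7/10 - 9/16) = 1944 - 1*11/80 = 1944 - 11/80 = 155509/80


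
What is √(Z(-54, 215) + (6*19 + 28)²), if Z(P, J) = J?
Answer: √20379 ≈ 142.76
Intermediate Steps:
√(Z(-54, 215) + (6*19 + 28)²) = √(215 + (6*19 + 28)²) = √(215 + (114 + 28)²) = √(215 + 142²) = √(215 + 20164) = √20379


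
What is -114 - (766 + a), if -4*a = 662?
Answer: -1429/2 ≈ -714.50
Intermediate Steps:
a = -331/2 (a = -1/4*662 = -331/2 ≈ -165.50)
-114 - (766 + a) = -114 - (766 - 331/2) = -114 - 1*1201/2 = -114 - 1201/2 = -1429/2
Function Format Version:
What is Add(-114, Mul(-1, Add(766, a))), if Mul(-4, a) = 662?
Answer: Rational(-1429, 2) ≈ -714.50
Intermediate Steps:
a = Rational(-331, 2) (a = Mul(Rational(-1, 4), 662) = Rational(-331, 2) ≈ -165.50)
Add(-114, Mul(-1, Add(766, a))) = Add(-114, Mul(-1, Add(766, Rational(-331, 2)))) = Add(-114, Mul(-1, Rational(1201, 2))) = Add(-114, Rational(-1201, 2)) = Rational(-1429, 2)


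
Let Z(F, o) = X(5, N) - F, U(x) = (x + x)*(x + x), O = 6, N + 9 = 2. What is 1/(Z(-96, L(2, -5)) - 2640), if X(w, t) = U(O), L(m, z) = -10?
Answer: -1/2400 ≈ -0.00041667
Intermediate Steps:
N = -7 (N = -9 + 2 = -7)
U(x) = 4*x² (U(x) = (2*x)*(2*x) = 4*x²)
X(w, t) = 144 (X(w, t) = 4*6² = 4*36 = 144)
Z(F, o) = 144 - F
1/(Z(-96, L(2, -5)) - 2640) = 1/((144 - 1*(-96)) - 2640) = 1/((144 + 96) - 2640) = 1/(240 - 2640) = 1/(-2400) = -1/2400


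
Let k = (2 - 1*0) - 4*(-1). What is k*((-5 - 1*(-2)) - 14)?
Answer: -102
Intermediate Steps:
k = 6 (k = (2 + 0) + 4 = 2 + 4 = 6)
k*((-5 - 1*(-2)) - 14) = 6*((-5 - 1*(-2)) - 14) = 6*((-5 + 2) - 14) = 6*(-3 - 14) = 6*(-17) = -102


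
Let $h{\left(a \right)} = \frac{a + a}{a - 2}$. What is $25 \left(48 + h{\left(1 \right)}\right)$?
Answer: $1150$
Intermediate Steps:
$h{\left(a \right)} = \frac{2 a}{-2 + a}$
$25 \left(48 + h{\left(1 \right)}\right) = 25 \left(48 + 2 \cdot 1 \frac{1}{-2 + 1}\right) = 25 \left(48 + 2 \cdot 1 \frac{1}{-1}\right) = 25 \left(48 + 2 \cdot 1 \left(-1\right)\right) = 25 \left(48 - 2\right) = 25 \cdot 46 = 1150$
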